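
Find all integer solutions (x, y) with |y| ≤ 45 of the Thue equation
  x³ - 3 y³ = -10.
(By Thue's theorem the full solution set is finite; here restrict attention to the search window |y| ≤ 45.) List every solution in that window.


The equation is x³ - 3y³ = -10. For fixed y, x³ = 3·y³ − 10, so a solution requires the RHS to be a perfect cube.
Strategy: iterate y from -45 to 45, compute RHS = 3·y³ − 10, and check whether it is a (positive or negative) perfect cube.
Check small values of y:
  y = 0: RHS = -10 is not a perfect cube.
  y = 1: RHS = -7 is not a perfect cube.
  y = -1: RHS = -13 is not a perfect cube.
  y = 2: RHS = 14 is not a perfect cube.
  y = -2: RHS = -34 is not a perfect cube.
  y = 3: RHS = 71 is not a perfect cube.
  y = -3: RHS = -91 is not a perfect cube.
Continuing, at y = -9: RHS = -2197 = (-13)³ ⇒ x = -13 works.
Searching the remaining y in |y| ≤ 45 finds no further solutions.
Collected solutions: (-13, -9).

Solutions (with |y| ≤ 45): (-13, -9).


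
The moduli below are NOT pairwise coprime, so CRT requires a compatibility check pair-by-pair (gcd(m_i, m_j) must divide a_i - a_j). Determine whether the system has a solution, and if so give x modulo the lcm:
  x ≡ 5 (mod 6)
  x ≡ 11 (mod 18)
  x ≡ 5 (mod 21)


Moduli 6, 18, 21 are not pairwise coprime, so CRT works modulo lcm(m_i) when all pairwise compatibility conditions hold.
Pairwise compatibility: gcd(m_i, m_j) must divide a_i - a_j for every pair.
Merge one congruence at a time:
  Start: x ≡ 5 (mod 6).
  Combine with x ≡ 11 (mod 18): gcd(6, 18) = 6; 11 - 5 = 6, which IS divisible by 6, so compatible.
    Write x = 5 + 6·t and substitute into x ≡ 11 (mod 18): 6·t ≡ 11 − 5 = 6 (mod 18).
    Divide the congruence (and modulus) by g = 6: 1·t ≡ 1 (mod 3).
    So t ≡ 1 (mod 3).
    Then x = 5 + 6·1 = 11, valid modulo lcm(6, 18) = 18: x ≡ 11 (mod 18).
  Combine with x ≡ 5 (mod 21): gcd(18, 21) = 3; 5 - 11 = -6, which IS divisible by 3, so compatible.
    Write x = 11 + 18·t and substitute into x ≡ 5 (mod 21): 18·t ≡ 5 − 11 = -6 (mod 21).
    Divide the congruence (and modulus) by g = 3: 6·t ≡ -2 (mod 7).
    Reduce coefficients mod 7: 6·t ≡ 5 (mod 7).
    The inverse of 6 mod 7 is 6 (since 6·6 = 36 = 5·7 + 1), so t ≡ 6·5 = 30 ≡ 2 (mod 7).
    Then x = 11 + 18·2 = 47, valid modulo lcm(18, 21) = 126: x ≡ 47 (mod 126).
Verify: 47 mod 6 = 5, 47 mod 18 = 11, 47 mod 21 = 5.

x ≡ 47 (mod 126).


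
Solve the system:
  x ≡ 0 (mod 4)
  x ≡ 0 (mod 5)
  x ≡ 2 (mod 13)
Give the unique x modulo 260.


Moduli 4, 5, 13 are pairwise coprime; by CRT there is a unique solution modulo M = 4 · 5 · 13 = 260.
Solve pairwise, accumulating the modulus:
  Start with x ≡ 0 (mod 4).
  Combine with x ≡ 0 (mod 5): since gcd(4, 5) = 1, we get a unique residue mod 20.
    Write x = 0 + 4·t and substitute into x ≡ 0 (mod 5): 4·t ≡ 0 − 0 = 0 (mod 5).
    The inverse of 4 mod 5 is 4 (since 4·4 = 16 = 3·5 + 1), so t ≡ 4·0 = 0 ≡ 0 (mod 5).
    Then x = 0 + 4·0 = 0, valid modulo lcm(4, 5) = 20: x ≡ 0 (mod 20).
  Combine with x ≡ 2 (mod 13): since gcd(20, 13) = 1, we get a unique residue mod 260.
    Write x = 0 + 20·t and substitute into x ≡ 2 (mod 13): 20·t ≡ 2 − 0 = 2 (mod 13).
    Reduce coefficients mod 13: 7·t ≡ 2 (mod 13).
    The inverse of 7 mod 13 is 2 (since 7·2 = 14 = 1·13 + 1), so t ≡ 2·2 = 4 ≡ 4 (mod 13).
    Then x = 0 + 20·4 = 80, valid modulo lcm(20, 13) = 260: x ≡ 80 (mod 260).
Verify: 80 mod 4 = 0 ✓, 80 mod 5 = 0 ✓, 80 mod 13 = 2 ✓.

x ≡ 80 (mod 260).


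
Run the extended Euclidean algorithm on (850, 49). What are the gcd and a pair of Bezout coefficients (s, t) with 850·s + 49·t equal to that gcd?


Euclidean algorithm on (850, 49) — divide until remainder is 0:
  850 = 17 · 49 + 17
  49 = 2 · 17 + 15
  17 = 1 · 15 + 2
  15 = 7 · 2 + 1
  2 = 2 · 1 + 0
gcd(850, 49) = 1.
Track Bezout coefficients alongside the remainders: start with r₀ = 850 = a·1 + b·0 (s = 1, t = 0) and r₁ = 49 = a·0 + b·1 (s = 0, t = 1); each new remainder r_{k+1} = r_{k-1} − q_k·r_k inherits s_{k+1} = s_{k-1} − q_k·s_k, t_{k+1} = t_{k-1} − q_k·t_k, so r_k = a·s_k + b·t_k at every step:
  q = 17: r = 17, s = 1 − 17·0 = 1, t = 0 − 17·1 = -17  (check: 850·1 + 49·(-17) = 17)
  q = 2: r = 15, s = 0 − 2·1 = -2, t = 1 − 2·(-17) = 35  (check: 850·(-2) + 49·35 = 15)
  q = 1: r = 2, s = 1 − 1·(-2) = 3, t = -17 − 1·35 = -52  (check: 850·3 + 49·(-52) = 2)
  q = 7: r = 1, s = -2 − 7·3 = -23, t = 35 − 7·(-52) = 399  (check: 850·(-23) + 49·399 = 1)
The row with r = 1 (the gcd) gives the Bezout coefficients s = -23, t = 399.
Result: 850 · (-23) + 49 · (399) = 1.

gcd(850, 49) = 1; s = -23, t = 399 (check: 850·(-23) + 49·399 = 1).


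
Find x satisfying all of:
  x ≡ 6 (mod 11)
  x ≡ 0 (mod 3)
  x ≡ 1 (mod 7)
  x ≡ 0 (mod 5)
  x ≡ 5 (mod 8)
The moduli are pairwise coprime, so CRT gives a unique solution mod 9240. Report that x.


Product of moduli M = 11 · 3 · 7 · 5 · 8 = 9240.
Merge one congruence at a time:
  Start: x ≡ 6 (mod 11).
  Combine with x ≡ 0 (mod 3); new modulus lcm = 33.
    Write x = 6 + 11·t and substitute into x ≡ 0 (mod 3): 11·t ≡ 0 − 6 = -6 (mod 3).
    Reduce coefficients mod 3: 2·t ≡ 0 (mod 3).
    The inverse of 2 mod 3 is 2 (since 2·2 = 4 = 1·3 + 1), so t ≡ 2·0 = 0 ≡ 0 (mod 3).
    Then x = 6 + 11·0 = 6, valid modulo lcm(11, 3) = 33: x ≡ 6 (mod 33).
  Combine with x ≡ 1 (mod 7); new modulus lcm = 231.
    Write x = 6 + 33·t and substitute into x ≡ 1 (mod 7): 33·t ≡ 1 − 6 = -5 (mod 7).
    Reduce coefficients mod 7: 5·t ≡ 2 (mod 7).
    The inverse of 5 mod 7 is 3 (since 5·3 = 15 = 2·7 + 1), so t ≡ 3·2 = 6 ≡ 6 (mod 7).
    Then x = 6 + 33·6 = 204, valid modulo lcm(33, 7) = 231: x ≡ 204 (mod 231).
  Combine with x ≡ 0 (mod 5); new modulus lcm = 1155.
    Write x = 204 + 231·t and substitute into x ≡ 0 (mod 5): 231·t ≡ 0 − 204 = -204 (mod 5).
    Reduce coefficients mod 5: 1·t ≡ 1 (mod 5).
    So t ≡ 1 (mod 5).
    Then x = 204 + 231·1 = 435, valid modulo lcm(231, 5) = 1155: x ≡ 435 (mod 1155).
  Combine with x ≡ 5 (mod 8); new modulus lcm = 9240.
    Write x = 435 + 1155·t and substitute into x ≡ 5 (mod 8): 1155·t ≡ 5 − 435 = -430 (mod 8).
    Reduce coefficients mod 8: 3·t ≡ 2 (mod 8).
    The inverse of 3 mod 8 is 3 (since 3·3 = 9 = 1·8 + 1), so t ≡ 3·2 = 6 ≡ 6 (mod 8).
    Then x = 435 + 1155·6 = 7365, valid modulo lcm(1155, 8) = 9240: x ≡ 7365 (mod 9240).
Verify against each original: 7365 mod 11 = 6, 7365 mod 3 = 0, 7365 mod 7 = 1, 7365 mod 5 = 0, 7365 mod 8 = 5.

x ≡ 7365 (mod 9240).


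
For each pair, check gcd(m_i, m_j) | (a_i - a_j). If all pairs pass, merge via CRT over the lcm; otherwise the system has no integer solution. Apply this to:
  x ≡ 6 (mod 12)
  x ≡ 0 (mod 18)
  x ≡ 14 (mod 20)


Moduli 12, 18, 20 are not pairwise coprime, so CRT works modulo lcm(m_i) when all pairwise compatibility conditions hold.
Pairwise compatibility: gcd(m_i, m_j) must divide a_i - a_j for every pair.
Merge one congruence at a time:
  Start: x ≡ 6 (mod 12).
  Combine with x ≡ 0 (mod 18): gcd(12, 18) = 6; 0 - 6 = -6, which IS divisible by 6, so compatible.
    Write x = 6 + 12·t and substitute into x ≡ 0 (mod 18): 12·t ≡ 0 − 6 = -6 (mod 18).
    Divide the congruence (and modulus) by g = 6: 2·t ≡ -1 (mod 3).
    Reduce coefficients mod 3: 2·t ≡ 2 (mod 3).
    The inverse of 2 mod 3 is 2 (since 2·2 = 4 = 1·3 + 1), so t ≡ 2·2 = 4 ≡ 1 (mod 3).
    Then x = 6 + 12·1 = 18, valid modulo lcm(12, 18) = 36: x ≡ 18 (mod 36).
  Combine with x ≡ 14 (mod 20): gcd(36, 20) = 4; 14 - 18 = -4, which IS divisible by 4, so compatible.
    Write x = 18 + 36·t and substitute into x ≡ 14 (mod 20): 36·t ≡ 14 − 18 = -4 (mod 20).
    Divide the congruence (and modulus) by g = 4: 9·t ≡ -1 (mod 5).
    Reduce coefficients mod 5: 4·t ≡ 4 (mod 5).
    The inverse of 4 mod 5 is 4 (since 4·4 = 16 = 3·5 + 1), so t ≡ 4·4 = 16 ≡ 1 (mod 5).
    Then x = 18 + 36·1 = 54, valid modulo lcm(36, 20) = 180: x ≡ 54 (mod 180).
Verify: 54 mod 12 = 6, 54 mod 18 = 0, 54 mod 20 = 14.

x ≡ 54 (mod 180).


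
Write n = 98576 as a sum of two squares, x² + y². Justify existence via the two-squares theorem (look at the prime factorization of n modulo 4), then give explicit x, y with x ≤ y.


Step 1: Factor n = 98576 = 2^4 · 61 · 101.
Step 2: Check the mod-4 condition on each prime factor: 2 = 2 (special); 61 ≡ 1 (mod 4), exponent 1; 101 ≡ 1 (mod 4), exponent 1.
All primes ≡ 3 (mod 4) appear to even exponent (or don't appear), so by the two-squares theorem n IS expressible as a sum of two squares.
Step 3: Build a representation. Group n = k² · m with k = 4 and m = 61 · 101 = 6161 (a product of primes ≡ 1 (mod 4)); a representation of m scales to one of n via (k·x)² + (k·y)² = k²(x² + y²). Each prime p ≡ 1 (mod 4) is itself a sum of two squares; find a² by testing p − a² for a perfect square:
  61: 61 − 1² = 60, 61 − 2² = 57, 61 − 3² = 52, 61 − 4² = 45, 61 − 5² = 36 = 6² ⇒ 61 = 5² + 6².
  101: 101 − 1² = 100 = 10² ⇒ 101 = 1² + 10².
  Combine using the Brahmagupta–Fibonacci identity (a² + b²)(c² + d²) = (ac − bd)² + (ad + bc)² = (ac + bd)² + (ad − bc)²:
  61 · 101 = 6161: from (5² + 6²)(1² + 10²), take (5·1 − 6·10, 5·10 + 6·1) = (5 − 60, 50 + 6) = (-55, 56); dropping signs (only squares matter) gives (55, 56); check 55² + 56² = 3025 + 3136 = 6161 ✓.
  Scale by k = 4: (4·55, 4·56) = (220, 224).
Step 4: Order so x ≤ y and verify: 220² + 224² = 48400 + 50176 = 98576 = n. ✓

n = 98576 = 220² + 224² (one valid representation with x ≤ y).


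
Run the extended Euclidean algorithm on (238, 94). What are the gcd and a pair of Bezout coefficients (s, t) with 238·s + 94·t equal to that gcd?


Euclidean algorithm on (238, 94) — divide until remainder is 0:
  238 = 2 · 94 + 50
  94 = 1 · 50 + 44
  50 = 1 · 44 + 6
  44 = 7 · 6 + 2
  6 = 3 · 2 + 0
gcd(238, 94) = 2.
Track Bezout coefficients alongside the remainders: start with r₀ = 238 = a·1 + b·0 (s = 1, t = 0) and r₁ = 94 = a·0 + b·1 (s = 0, t = 1); each new remainder r_{k+1} = r_{k-1} − q_k·r_k inherits s_{k+1} = s_{k-1} − q_k·s_k, t_{k+1} = t_{k-1} − q_k·t_k, so r_k = a·s_k + b·t_k at every step:
  q = 2: r = 50, s = 1 − 2·0 = 1, t = 0 − 2·1 = -2  (check: 238·1 + 94·(-2) = 50)
  q = 1: r = 44, s = 0 − 1·1 = -1, t = 1 − 1·(-2) = 3  (check: 238·(-1) + 94·3 = 44)
  q = 1: r = 6, s = 1 − 1·(-1) = 2, t = -2 − 1·3 = -5  (check: 238·2 + 94·(-5) = 6)
  q = 7: r = 2, s = -1 − 7·2 = -15, t = 3 − 7·(-5) = 38  (check: 238·(-15) + 94·38 = 2)
The row with r = 2 (the gcd) gives the Bezout coefficients s = -15, t = 38.
Result: 238 · (-15) + 94 · (38) = 2.

gcd(238, 94) = 2; s = -15, t = 38 (check: 238·(-15) + 94·38 = 2).


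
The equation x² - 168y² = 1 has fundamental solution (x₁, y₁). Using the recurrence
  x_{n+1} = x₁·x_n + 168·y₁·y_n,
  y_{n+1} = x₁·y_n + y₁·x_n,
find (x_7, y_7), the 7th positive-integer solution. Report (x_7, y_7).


Step 1: Find the fundamental solution (x₁, y₁) of x² - 168y² = 1.
  Expand √168 as a continued fraction. a₀ = ⌊√168⌋ = 12; iterate m_{k+1} = d_k·a_k − m_k, d_{k+1} = (168 − m_{k+1}²)/d_k, a_{k+1} = ⌊(a₀ + m_{k+1})/d_{k+1}⌋ (starting m₀ = 0, d₀ = 1), with convergents p_k = a_k·p_{k-1} + p_{k-2}, q_k = a_k·q_{k-1} + q_{k-2} (p₋₁ = 1, q₋₁ = 0):
  k = 0: a₀ = 12; p₀/q₀ = 12/1; p₀² − 168·q₀² = 144 − 168 = -24.
  k = 1: m = 12, d = 24, a = ⌊(12 + 12)/24⌋ = 1; p/q = (1·12 + 1)/(1·1 + 0) = 13/1; p² − 168·q² = 169 − 168 = 1.
  The first convergent with p² − 168·q² = 1 gives the fundamental solution (x₁, y₁) = (13, 1).
Step 2: Apply the recurrence (x_{n+1}, y_{n+1}) = (x₁x_n + 168y₁y_n, x₁y_n + y₁x_n) repeatedly.
  From (x_1, y_1) = (13, 1): x_2 = 13·13 + 168·1·1 = 337; y_2 = 13·1 + 1·13 = 26.
  From (x_2, y_2) = (337, 26): x_3 = 13·337 + 168·1·26 = 8749; y_3 = 13·26 + 1·337 = 675.
  From (x_3, y_3) = (8749, 675): x_4 = 13·8749 + 168·1·675 = 227137; y_4 = 13·675 + 1·8749 = 17524.
  From (x_4, y_4) = (227137, 17524): x_5 = 13·227137 + 168·1·17524 = 5896813; y_5 = 13·17524 + 1·227137 = 454949.
  From (x_5, y_5) = (5896813, 454949): x_6 = 13·5896813 + 168·1·454949 = 153090001; y_6 = 13·454949 + 1·5896813 = 11811150.
  From (x_6, y_6) = (153090001, 11811150): x_7 = 13·153090001 + 168·1·11811150 = 3974443213; y_7 = 13·11811150 + 1·153090001 = 306634951.
Step 3: Verify x_7² - 168·y_7² = 15796198853361763369 - 15796198853361763368 = 1 (should be 1). ✓

(x_1, y_1) = (13, 1); (x_7, y_7) = (3974443213, 306634951).


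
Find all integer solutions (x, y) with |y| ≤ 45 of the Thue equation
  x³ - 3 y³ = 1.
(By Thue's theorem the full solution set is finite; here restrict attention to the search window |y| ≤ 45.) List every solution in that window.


The equation is x³ - 3y³ = 1. For fixed y, x³ = 3·y³ + 1, so a solution requires the RHS to be a perfect cube.
Strategy: iterate y from -45 to 45, compute RHS = 3·y³ + 1, and check whether it is a (positive or negative) perfect cube.
Check small values of y:
  y = 0: RHS = 1 = (1)³ ⇒ x = 1 works.
  y = 1: RHS = 4 is not a perfect cube.
  y = -1: RHS = -2 is not a perfect cube.
  y = 2: RHS = 25 is not a perfect cube.
  y = -2: RHS = -23 is not a perfect cube.
  y = 3: RHS = 82 is not a perfect cube.
  y = -3: RHS = -80 is not a perfect cube.
Continuing the search up to |y| = 45 finds no further solutions beyond those listed.
Collected solutions: (1, 0).

Solutions (with |y| ≤ 45): (1, 0).


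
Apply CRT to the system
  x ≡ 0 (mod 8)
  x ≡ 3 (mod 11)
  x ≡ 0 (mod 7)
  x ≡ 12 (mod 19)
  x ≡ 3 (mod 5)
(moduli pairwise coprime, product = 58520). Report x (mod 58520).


Product of moduli M = 8 · 11 · 7 · 19 · 5 = 58520.
Merge one congruence at a time:
  Start: x ≡ 0 (mod 8).
  Combine with x ≡ 3 (mod 11); new modulus lcm = 88.
    Write x = 0 + 8·t and substitute into x ≡ 3 (mod 11): 8·t ≡ 3 − 0 = 3 (mod 11).
    The inverse of 8 mod 11 is 7 (since 8·7 = 56 = 5·11 + 1), so t ≡ 7·3 = 21 ≡ 10 (mod 11).
    Then x = 0 + 8·10 = 80, valid modulo lcm(8, 11) = 88: x ≡ 80 (mod 88).
  Combine with x ≡ 0 (mod 7); new modulus lcm = 616.
    Write x = 80 + 88·t and substitute into x ≡ 0 (mod 7): 88·t ≡ 0 − 80 = -80 (mod 7).
    Reduce coefficients mod 7: 4·t ≡ 4 (mod 7).
    The inverse of 4 mod 7 is 2 (since 4·2 = 8 = 1·7 + 1), so t ≡ 2·4 = 8 ≡ 1 (mod 7).
    Then x = 80 + 88·1 = 168, valid modulo lcm(88, 7) = 616: x ≡ 168 (mod 616).
  Combine with x ≡ 12 (mod 19); new modulus lcm = 11704.
    Write x = 168 + 616·t and substitute into x ≡ 12 (mod 19): 616·t ≡ 12 − 168 = -156 (mod 19).
    Reduce coefficients mod 19: 8·t ≡ 15 (mod 19).
    The inverse of 8 mod 19 is 12 (since 8·12 = 96 = 5·19 + 1), so t ≡ 12·15 = 180 ≡ 9 (mod 19).
    Then x = 168 + 616·9 = 5712, valid modulo lcm(616, 19) = 11704: x ≡ 5712 (mod 11704).
  Combine with x ≡ 3 (mod 5); new modulus lcm = 58520.
    Write x = 5712 + 11704·t and substitute into x ≡ 3 (mod 5): 11704·t ≡ 3 − 5712 = -5709 (mod 5).
    Reduce coefficients mod 5: 4·t ≡ 1 (mod 5).
    The inverse of 4 mod 5 is 4 (since 4·4 = 16 = 3·5 + 1), so t ≡ 4·1 = 4 ≡ 4 (mod 5).
    Then x = 5712 + 11704·4 = 52528, valid modulo lcm(11704, 5) = 58520: x ≡ 52528 (mod 58520).
Verify against each original: 52528 mod 8 = 0, 52528 mod 11 = 3, 52528 mod 7 = 0, 52528 mod 19 = 12, 52528 mod 5 = 3.

x ≡ 52528 (mod 58520).


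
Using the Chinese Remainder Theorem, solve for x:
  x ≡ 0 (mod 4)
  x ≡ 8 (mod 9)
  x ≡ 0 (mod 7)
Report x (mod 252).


Moduli 4, 9, 7 are pairwise coprime; by CRT there is a unique solution modulo M = 4 · 9 · 7 = 252.
Solve pairwise, accumulating the modulus:
  Start with x ≡ 0 (mod 4).
  Combine with x ≡ 8 (mod 9): since gcd(4, 9) = 1, we get a unique residue mod 36.
    Write x = 0 + 4·t and substitute into x ≡ 8 (mod 9): 4·t ≡ 8 − 0 = 8 (mod 9).
    The inverse of 4 mod 9 is 7 (since 4·7 = 28 = 3·9 + 1), so t ≡ 7·8 = 56 ≡ 2 (mod 9).
    Then x = 0 + 4·2 = 8, valid modulo lcm(4, 9) = 36: x ≡ 8 (mod 36).
  Combine with x ≡ 0 (mod 7): since gcd(36, 7) = 1, we get a unique residue mod 252.
    Write x = 8 + 36·t and substitute into x ≡ 0 (mod 7): 36·t ≡ 0 − 8 = -8 (mod 7).
    Reduce coefficients mod 7: 1·t ≡ 6 (mod 7).
    So t ≡ 6 (mod 7).
    Then x = 8 + 36·6 = 224, valid modulo lcm(36, 7) = 252: x ≡ 224 (mod 252).
Verify: 224 mod 4 = 0 ✓, 224 mod 9 = 8 ✓, 224 mod 7 = 0 ✓.

x ≡ 224 (mod 252).


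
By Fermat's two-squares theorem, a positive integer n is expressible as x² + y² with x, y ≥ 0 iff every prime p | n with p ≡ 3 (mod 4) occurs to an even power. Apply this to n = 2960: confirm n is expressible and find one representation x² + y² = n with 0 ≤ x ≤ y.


Step 1: Factor n = 2960 = 2^4 · 5 · 37.
Step 2: Check the mod-4 condition on each prime factor: 2 = 2 (special); 5 ≡ 1 (mod 4), exponent 1; 37 ≡ 1 (mod 4), exponent 1.
All primes ≡ 3 (mod 4) appear to even exponent (or don't appear), so by the two-squares theorem n IS expressible as a sum of two squares.
Step 3: Build a representation. Group n = k² · m with k = 4 and m = 5 · 37 = 185 (a product of primes ≡ 1 (mod 4)); a representation of m scales to one of n via (k·x)² + (k·y)² = k²(x² + y²). Each prime p ≡ 1 (mod 4) is itself a sum of two squares; find a² by testing p − a² for a perfect square:
  5: 5 − 1² = 4 = 2² ⇒ 5 = 1² + 2².
  37: 37 − 1² = 36 = 6² ⇒ 37 = 1² + 6².
  Combine using the Brahmagupta–Fibonacci identity (a² + b²)(c² + d²) = (ac − bd)² + (ad + bc)² = (ac + bd)² + (ad − bc)²:
  5 · 37 = 185: from (1² + 2²)(1² + 6²), take (1·1 − 2·6, 1·6 + 2·1) = (1 − 12, 6 + 2) = (-11, 8); dropping signs (only squares matter) gives (11, 8); check 11² + 8² = 121 + 64 = 185 ✓.
  Scale by k = 4: (4·11, 4·8) = (44, 32).
Step 4: Order so x ≤ y and verify: 32² + 44² = 1024 + 1936 = 2960 = n. ✓

n = 2960 = 32² + 44² (one valid representation with x ≤ y).


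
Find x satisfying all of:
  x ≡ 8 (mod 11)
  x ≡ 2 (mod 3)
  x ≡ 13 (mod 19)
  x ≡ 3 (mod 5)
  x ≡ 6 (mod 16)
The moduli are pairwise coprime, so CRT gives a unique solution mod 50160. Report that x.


Product of moduli M = 11 · 3 · 19 · 5 · 16 = 50160.
Merge one congruence at a time:
  Start: x ≡ 8 (mod 11).
  Combine with x ≡ 2 (mod 3); new modulus lcm = 33.
    Write x = 8 + 11·t and substitute into x ≡ 2 (mod 3): 11·t ≡ 2 − 8 = -6 (mod 3).
    Reduce coefficients mod 3: 2·t ≡ 0 (mod 3).
    The inverse of 2 mod 3 is 2 (since 2·2 = 4 = 1·3 + 1), so t ≡ 2·0 = 0 ≡ 0 (mod 3).
    Then x = 8 + 11·0 = 8, valid modulo lcm(11, 3) = 33: x ≡ 8 (mod 33).
  Combine with x ≡ 13 (mod 19); new modulus lcm = 627.
    Write x = 8 + 33·t and substitute into x ≡ 13 (mod 19): 33·t ≡ 13 − 8 = 5 (mod 19).
    Reduce coefficients mod 19: 14·t ≡ 5 (mod 19).
    The inverse of 14 mod 19 is 15 (since 14·15 = 210 = 11·19 + 1), so t ≡ 15·5 = 75 ≡ 18 (mod 19).
    Then x = 8 + 33·18 = 602, valid modulo lcm(33, 19) = 627: x ≡ 602 (mod 627).
  Combine with x ≡ 3 (mod 5); new modulus lcm = 3135.
    Write x = 602 + 627·t and substitute into x ≡ 3 (mod 5): 627·t ≡ 3 − 602 = -599 (mod 5).
    Reduce coefficients mod 5: 2·t ≡ 1 (mod 5).
    The inverse of 2 mod 5 is 3 (since 2·3 = 6 = 1·5 + 1), so t ≡ 3·1 = 3 ≡ 3 (mod 5).
    Then x = 602 + 627·3 = 2483, valid modulo lcm(627, 5) = 3135: x ≡ 2483 (mod 3135).
  Combine with x ≡ 6 (mod 16); new modulus lcm = 50160.
    Write x = 2483 + 3135·t and substitute into x ≡ 6 (mod 16): 3135·t ≡ 6 − 2483 = -2477 (mod 16).
    Reduce coefficients mod 16: 15·t ≡ 3 (mod 16).
    The inverse of 15 mod 16 is 15 (since 15·15 = 225 = 14·16 + 1), so t ≡ 15·3 = 45 ≡ 13 (mod 16).
    Then x = 2483 + 3135·13 = 43238, valid modulo lcm(3135, 16) = 50160: x ≡ 43238 (mod 50160).
Verify against each original: 43238 mod 11 = 8, 43238 mod 3 = 2, 43238 mod 19 = 13, 43238 mod 5 = 3, 43238 mod 16 = 6.

x ≡ 43238 (mod 50160).


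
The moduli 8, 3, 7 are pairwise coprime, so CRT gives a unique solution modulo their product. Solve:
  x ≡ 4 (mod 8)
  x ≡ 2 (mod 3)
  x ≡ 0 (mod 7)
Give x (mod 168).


Moduli 8, 3, 7 are pairwise coprime; by CRT there is a unique solution modulo M = 8 · 3 · 7 = 168.
Solve pairwise, accumulating the modulus:
  Start with x ≡ 4 (mod 8).
  Combine with x ≡ 2 (mod 3): since gcd(8, 3) = 1, we get a unique residue mod 24.
    Write x = 4 + 8·t and substitute into x ≡ 2 (mod 3): 8·t ≡ 2 − 4 = -2 (mod 3).
    Reduce coefficients mod 3: 2·t ≡ 1 (mod 3).
    The inverse of 2 mod 3 is 2 (since 2·2 = 4 = 1·3 + 1), so t ≡ 2·1 = 2 ≡ 2 (mod 3).
    Then x = 4 + 8·2 = 20, valid modulo lcm(8, 3) = 24: x ≡ 20 (mod 24).
  Combine with x ≡ 0 (mod 7): since gcd(24, 7) = 1, we get a unique residue mod 168.
    Write x = 20 + 24·t and substitute into x ≡ 0 (mod 7): 24·t ≡ 0 − 20 = -20 (mod 7).
    Reduce coefficients mod 7: 3·t ≡ 1 (mod 7).
    The inverse of 3 mod 7 is 5 (since 3·5 = 15 = 2·7 + 1), so t ≡ 5·1 = 5 ≡ 5 (mod 7).
    Then x = 20 + 24·5 = 140, valid modulo lcm(24, 7) = 168: x ≡ 140 (mod 168).
Verify: 140 mod 8 = 4 ✓, 140 mod 3 = 2 ✓, 140 mod 7 = 0 ✓.

x ≡ 140 (mod 168).


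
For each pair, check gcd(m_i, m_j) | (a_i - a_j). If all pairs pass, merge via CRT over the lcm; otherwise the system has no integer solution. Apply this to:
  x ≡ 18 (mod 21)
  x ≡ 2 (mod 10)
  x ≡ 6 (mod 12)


Moduli 21, 10, 12 are not pairwise coprime, so CRT works modulo lcm(m_i) when all pairwise compatibility conditions hold.
Pairwise compatibility: gcd(m_i, m_j) must divide a_i - a_j for every pair.
Merge one congruence at a time:
  Start: x ≡ 18 (mod 21).
  Combine with x ≡ 2 (mod 10): gcd(21, 10) = 1; 2 - 18 = -16, which IS divisible by 1, so compatible.
    Write x = 18 + 21·t and substitute into x ≡ 2 (mod 10): 21·t ≡ 2 − 18 = -16 (mod 10).
    Reduce coefficients mod 10: 1·t ≡ 4 (mod 10).
    So t ≡ 4 (mod 10).
    Then x = 18 + 21·4 = 102, valid modulo lcm(21, 10) = 210: x ≡ 102 (mod 210).
  Combine with x ≡ 6 (mod 12): gcd(210, 12) = 6; 6 - 102 = -96, which IS divisible by 6, so compatible.
    Write x = 102 + 210·t and substitute into x ≡ 6 (mod 12): 210·t ≡ 6 − 102 = -96 (mod 12).
    Divide the congruence (and modulus) by g = 6: 35·t ≡ -16 (mod 2).
    Reduce coefficients mod 2: 1·t ≡ 0 (mod 2).
    So t ≡ 0 (mod 2).
    Then x = 102 + 210·0 = 102, valid modulo lcm(210, 12) = 420: x ≡ 102 (mod 420).
Verify: 102 mod 21 = 18, 102 mod 10 = 2, 102 mod 12 = 6.

x ≡ 102 (mod 420).


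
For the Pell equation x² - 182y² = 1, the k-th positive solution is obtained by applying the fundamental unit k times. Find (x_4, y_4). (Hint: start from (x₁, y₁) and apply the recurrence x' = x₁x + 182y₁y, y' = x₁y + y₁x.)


Step 1: Find the fundamental solution (x₁, y₁) of x² - 182y² = 1.
  Expand √182 as a continued fraction. a₀ = ⌊√182⌋ = 13; iterate m_{k+1} = d_k·a_k − m_k, d_{k+1} = (182 − m_{k+1}²)/d_k, a_{k+1} = ⌊(a₀ + m_{k+1})/d_{k+1}⌋ (starting m₀ = 0, d₀ = 1), with convergents p_k = a_k·p_{k-1} + p_{k-2}, q_k = a_k·q_{k-1} + q_{k-2} (p₋₁ = 1, q₋₁ = 0):
  k = 0: a₀ = 13; p₀/q₀ = 13/1; p₀² − 182·q₀² = 169 − 182 = -13.
  k = 1: m = 13, d = 13, a = ⌊(13 + 13)/13⌋ = 2; p/q = (2·13 + 1)/(2·1 + 0) = 27/2; p² − 182·q² = 729 − 728 = 1.
  The first convergent with p² − 182·q² = 1 gives the fundamental solution (x₁, y₁) = (27, 2).
Step 2: Apply the recurrence (x_{n+1}, y_{n+1}) = (x₁x_n + 182y₁y_n, x₁y_n + y₁x_n) repeatedly.
  From (x_1, y_1) = (27, 2): x_2 = 27·27 + 182·2·2 = 1457; y_2 = 27·2 + 2·27 = 108.
  From (x_2, y_2) = (1457, 108): x_3 = 27·1457 + 182·2·108 = 78651; y_3 = 27·108 + 2·1457 = 5830.
  From (x_3, y_3) = (78651, 5830): x_4 = 27·78651 + 182·2·5830 = 4245697; y_4 = 27·5830 + 2·78651 = 314712.
Step 3: Verify x_4² - 182·y_4² = 18025943015809 - 18025943015808 = 1 (should be 1). ✓

(x_1, y_1) = (27, 2); (x_4, y_4) = (4245697, 314712).


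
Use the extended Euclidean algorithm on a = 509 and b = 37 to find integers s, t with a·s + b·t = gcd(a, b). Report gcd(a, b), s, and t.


Euclidean algorithm on (509, 37) — divide until remainder is 0:
  509 = 13 · 37 + 28
  37 = 1 · 28 + 9
  28 = 3 · 9 + 1
  9 = 9 · 1 + 0
gcd(509, 37) = 1.
Track Bezout coefficients alongside the remainders: start with r₀ = 509 = a·1 + b·0 (s = 1, t = 0) and r₁ = 37 = a·0 + b·1 (s = 0, t = 1); each new remainder r_{k+1} = r_{k-1} − q_k·r_k inherits s_{k+1} = s_{k-1} − q_k·s_k, t_{k+1} = t_{k-1} − q_k·t_k, so r_k = a·s_k + b·t_k at every step:
  q = 13: r = 28, s = 1 − 13·0 = 1, t = 0 − 13·1 = -13  (check: 509·1 + 37·(-13) = 28)
  q = 1: r = 9, s = 0 − 1·1 = -1, t = 1 − 1·(-13) = 14  (check: 509·(-1) + 37·14 = 9)
  q = 3: r = 1, s = 1 − 3·(-1) = 4, t = -13 − 3·14 = -55  (check: 509·4 + 37·(-55) = 1)
The row with r = 1 (the gcd) gives the Bezout coefficients s = 4, t = -55.
Result: 509 · (4) + 37 · (-55) = 1.

gcd(509, 37) = 1; s = 4, t = -55 (check: 509·4 + 37·(-55) = 1).


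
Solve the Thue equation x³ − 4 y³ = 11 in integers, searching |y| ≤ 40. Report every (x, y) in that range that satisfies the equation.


The equation is x³ - 4y³ = 11. For fixed y, x³ = 4·y³ + 11, so a solution requires the RHS to be a perfect cube.
Strategy: iterate y from -40 to 40, compute RHS = 4·y³ + 11, and check whether it is a (positive or negative) perfect cube.
Check small values of y:
  y = 0: RHS = 11 is not a perfect cube.
  y = 1: RHS = 15 is not a perfect cube.
  y = -1: RHS = 7 is not a perfect cube.
  y = 2: RHS = 43 is not a perfect cube.
  y = -2: RHS = -21 is not a perfect cube.
  y = 3: RHS = 119 is not a perfect cube.
  y = -3: RHS = -97 is not a perfect cube.
Continuing the search up to |y| = 40 finds no solutions either.
No (x, y) in the scanned range satisfies the equation.

No integer solutions with |y| ≤ 40.


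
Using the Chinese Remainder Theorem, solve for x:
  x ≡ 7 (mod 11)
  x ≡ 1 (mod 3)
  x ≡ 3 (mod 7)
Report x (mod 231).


Moduli 11, 3, 7 are pairwise coprime; by CRT there is a unique solution modulo M = 11 · 3 · 7 = 231.
Solve pairwise, accumulating the modulus:
  Start with x ≡ 7 (mod 11).
  Combine with x ≡ 1 (mod 3): since gcd(11, 3) = 1, we get a unique residue mod 33.
    Write x = 7 + 11·t and substitute into x ≡ 1 (mod 3): 11·t ≡ 1 − 7 = -6 (mod 3).
    Reduce coefficients mod 3: 2·t ≡ 0 (mod 3).
    The inverse of 2 mod 3 is 2 (since 2·2 = 4 = 1·3 + 1), so t ≡ 2·0 = 0 ≡ 0 (mod 3).
    Then x = 7 + 11·0 = 7, valid modulo lcm(11, 3) = 33: x ≡ 7 (mod 33).
  Combine with x ≡ 3 (mod 7): since gcd(33, 7) = 1, we get a unique residue mod 231.
    Write x = 7 + 33·t and substitute into x ≡ 3 (mod 7): 33·t ≡ 3 − 7 = -4 (mod 7).
    Reduce coefficients mod 7: 5·t ≡ 3 (mod 7).
    The inverse of 5 mod 7 is 3 (since 5·3 = 15 = 2·7 + 1), so t ≡ 3·3 = 9 ≡ 2 (mod 7).
    Then x = 7 + 33·2 = 73, valid modulo lcm(33, 7) = 231: x ≡ 73 (mod 231).
Verify: 73 mod 11 = 7 ✓, 73 mod 3 = 1 ✓, 73 mod 7 = 3 ✓.

x ≡ 73 (mod 231).


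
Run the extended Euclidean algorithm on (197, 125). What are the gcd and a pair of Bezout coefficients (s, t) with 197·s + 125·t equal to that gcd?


Euclidean algorithm on (197, 125) — divide until remainder is 0:
  197 = 1 · 125 + 72
  125 = 1 · 72 + 53
  72 = 1 · 53 + 19
  53 = 2 · 19 + 15
  19 = 1 · 15 + 4
  15 = 3 · 4 + 3
  4 = 1 · 3 + 1
  3 = 3 · 1 + 0
gcd(197, 125) = 1.
Track Bezout coefficients alongside the remainders: start with r₀ = 197 = a·1 + b·0 (s = 1, t = 0) and r₁ = 125 = a·0 + b·1 (s = 0, t = 1); each new remainder r_{k+1} = r_{k-1} − q_k·r_k inherits s_{k+1} = s_{k-1} − q_k·s_k, t_{k+1} = t_{k-1} − q_k·t_k, so r_k = a·s_k + b·t_k at every step:
  q = 1: r = 72, s = 1 − 1·0 = 1, t = 0 − 1·1 = -1  (check: 197·1 + 125·(-1) = 72)
  q = 1: r = 53, s = 0 − 1·1 = -1, t = 1 − 1·(-1) = 2  (check: 197·(-1) + 125·2 = 53)
  q = 1: r = 19, s = 1 − 1·(-1) = 2, t = -1 − 1·2 = -3  (check: 197·2 + 125·(-3) = 19)
  q = 2: r = 15, s = -1 − 2·2 = -5, t = 2 − 2·(-3) = 8  (check: 197·(-5) + 125·8 = 15)
  q = 1: r = 4, s = 2 − 1·(-5) = 7, t = -3 − 1·8 = -11  (check: 197·7 + 125·(-11) = 4)
  q = 3: r = 3, s = -5 − 3·7 = -26, t = 8 − 3·(-11) = 41  (check: 197·(-26) + 125·41 = 3)
  q = 1: r = 1, s = 7 − 1·(-26) = 33, t = -11 − 1·41 = -52  (check: 197·33 + 125·(-52) = 1)
The row with r = 1 (the gcd) gives the Bezout coefficients s = 33, t = -52.
Result: 197 · (33) + 125 · (-52) = 1.

gcd(197, 125) = 1; s = 33, t = -52 (check: 197·33 + 125·(-52) = 1).


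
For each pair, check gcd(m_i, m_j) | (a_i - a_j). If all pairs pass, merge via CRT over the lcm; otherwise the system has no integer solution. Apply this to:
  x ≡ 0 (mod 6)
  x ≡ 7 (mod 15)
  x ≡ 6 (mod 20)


Moduli 6, 15, 20 are not pairwise coprime, so CRT works modulo lcm(m_i) when all pairwise compatibility conditions hold.
Pairwise compatibility: gcd(m_i, m_j) must divide a_i - a_j for every pair.
Merge one congruence at a time:
  Start: x ≡ 0 (mod 6).
  Combine with x ≡ 7 (mod 15): gcd(6, 15) = 3, and 7 - 0 = 7 is NOT divisible by 3.
    ⇒ system is inconsistent (no integer solution).

No solution (the system is inconsistent).


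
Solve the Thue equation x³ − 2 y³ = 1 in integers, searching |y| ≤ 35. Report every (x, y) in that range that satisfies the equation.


The equation is x³ - 2y³ = 1. For fixed y, x³ = 2·y³ + 1, so a solution requires the RHS to be a perfect cube.
Strategy: iterate y from -35 to 35, compute RHS = 2·y³ + 1, and check whether it is a (positive or negative) perfect cube.
Check small values of y:
  y = 0: RHS = 1 = (1)³ ⇒ x = 1 works.
  y = 1: RHS = 3 is not a perfect cube.
  y = -1: RHS = -1 = (-1)³ ⇒ x = -1 works.
  y = 2: RHS = 17 is not a perfect cube.
  y = -2: RHS = -15 is not a perfect cube.
  y = 3: RHS = 55 is not a perfect cube.
  y = -3: RHS = -53 is not a perfect cube.
Continuing the search up to |y| = 35 finds no further solutions beyond those listed.
Collected solutions: (1, 0), (-1, -1).

Solutions (with |y| ≤ 35): (1, 0), (-1, -1).


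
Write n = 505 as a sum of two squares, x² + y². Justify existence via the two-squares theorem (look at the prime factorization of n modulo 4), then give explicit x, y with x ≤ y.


Step 1: Factor n = 505 = 5 · 101.
Step 2: Check the mod-4 condition on each prime factor: 5 ≡ 1 (mod 4), exponent 1; 101 ≡ 1 (mod 4), exponent 1.
All primes ≡ 3 (mod 4) appear to even exponent (or don't appear), so by the two-squares theorem n IS expressible as a sum of two squares.
Step 3: Build a representation. Here n = 5 · 101 is a product of primes ≡ 1 (mod 4). Each prime p ≡ 1 (mod 4) is itself a sum of two squares; find a² by testing p − a² for a perfect square:
  5: 5 − 1² = 4 = 2² ⇒ 5 = 1² + 2².
  101: 101 − 1² = 100 = 10² ⇒ 101 = 1² + 10².
  Combine using the Brahmagupta–Fibonacci identity (a² + b²)(c² + d²) = (ac − bd)² + (ad + bc)² = (ac + bd)² + (ad − bc)²:
  5 · 101 = 505: from (1² + 2²)(1² + 10²), take (1·1 − 2·10, 1·10 + 2·1) = (1 − 20, 10 + 2) = (-19, 12); dropping signs (only squares matter) gives (19, 12); check 19² + 12² = 361 + 144 = 505 ✓.
Step 4: Order so x ≤ y and verify: 12² + 19² = 144 + 361 = 505 = n. ✓

n = 505 = 12² + 19² (one valid representation with x ≤ y).


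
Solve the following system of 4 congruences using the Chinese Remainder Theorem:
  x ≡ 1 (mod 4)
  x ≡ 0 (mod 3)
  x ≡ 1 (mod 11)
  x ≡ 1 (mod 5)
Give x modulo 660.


Product of moduli M = 4 · 3 · 11 · 5 = 660.
Merge one congruence at a time:
  Start: x ≡ 1 (mod 4).
  Combine with x ≡ 0 (mod 3); new modulus lcm = 12.
    Write x = 1 + 4·t and substitute into x ≡ 0 (mod 3): 4·t ≡ 0 − 1 = -1 (mod 3).
    Reduce coefficients mod 3: 1·t ≡ 2 (mod 3).
    So t ≡ 2 (mod 3).
    Then x = 1 + 4·2 = 9, valid modulo lcm(4, 3) = 12: x ≡ 9 (mod 12).
  Combine with x ≡ 1 (mod 11); new modulus lcm = 132.
    Write x = 9 + 12·t and substitute into x ≡ 1 (mod 11): 12·t ≡ 1 − 9 = -8 (mod 11).
    Reduce coefficients mod 11: 1·t ≡ 3 (mod 11).
    So t ≡ 3 (mod 11).
    Then x = 9 + 12·3 = 45, valid modulo lcm(12, 11) = 132: x ≡ 45 (mod 132).
  Combine with x ≡ 1 (mod 5); new modulus lcm = 660.
    Write x = 45 + 132·t and substitute into x ≡ 1 (mod 5): 132·t ≡ 1 − 45 = -44 (mod 5).
    Reduce coefficients mod 5: 2·t ≡ 1 (mod 5).
    The inverse of 2 mod 5 is 3 (since 2·3 = 6 = 1·5 + 1), so t ≡ 3·1 = 3 ≡ 3 (mod 5).
    Then x = 45 + 132·3 = 441, valid modulo lcm(132, 5) = 660: x ≡ 441 (mod 660).
Verify against each original: 441 mod 4 = 1, 441 mod 3 = 0, 441 mod 11 = 1, 441 mod 5 = 1.

x ≡ 441 (mod 660).


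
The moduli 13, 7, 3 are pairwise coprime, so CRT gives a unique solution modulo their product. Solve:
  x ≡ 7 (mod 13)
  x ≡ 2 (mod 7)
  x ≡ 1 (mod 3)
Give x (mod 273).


Moduli 13, 7, 3 are pairwise coprime; by CRT there is a unique solution modulo M = 13 · 7 · 3 = 273.
Solve pairwise, accumulating the modulus:
  Start with x ≡ 7 (mod 13).
  Combine with x ≡ 2 (mod 7): since gcd(13, 7) = 1, we get a unique residue mod 91.
    Write x = 7 + 13·t and substitute into x ≡ 2 (mod 7): 13·t ≡ 2 − 7 = -5 (mod 7).
    Reduce coefficients mod 7: 6·t ≡ 2 (mod 7).
    The inverse of 6 mod 7 is 6 (since 6·6 = 36 = 5·7 + 1), so t ≡ 6·2 = 12 ≡ 5 (mod 7).
    Then x = 7 + 13·5 = 72, valid modulo lcm(13, 7) = 91: x ≡ 72 (mod 91).
  Combine with x ≡ 1 (mod 3): since gcd(91, 3) = 1, we get a unique residue mod 273.
    Write x = 72 + 91·t and substitute into x ≡ 1 (mod 3): 91·t ≡ 1 − 72 = -71 (mod 3).
    Reduce coefficients mod 3: 1·t ≡ 1 (mod 3).
    So t ≡ 1 (mod 3).
    Then x = 72 + 91·1 = 163, valid modulo lcm(91, 3) = 273: x ≡ 163 (mod 273).
Verify: 163 mod 13 = 7 ✓, 163 mod 7 = 2 ✓, 163 mod 3 = 1 ✓.

x ≡ 163 (mod 273).


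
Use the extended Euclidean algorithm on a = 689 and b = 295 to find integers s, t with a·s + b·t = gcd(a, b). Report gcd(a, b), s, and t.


Euclidean algorithm on (689, 295) — divide until remainder is 0:
  689 = 2 · 295 + 99
  295 = 2 · 99 + 97
  99 = 1 · 97 + 2
  97 = 48 · 2 + 1
  2 = 2 · 1 + 0
gcd(689, 295) = 1.
Track Bezout coefficients alongside the remainders: start with r₀ = 689 = a·1 + b·0 (s = 1, t = 0) and r₁ = 295 = a·0 + b·1 (s = 0, t = 1); each new remainder r_{k+1} = r_{k-1} − q_k·r_k inherits s_{k+1} = s_{k-1} − q_k·s_k, t_{k+1} = t_{k-1} − q_k·t_k, so r_k = a·s_k + b·t_k at every step:
  q = 2: r = 99, s = 1 − 2·0 = 1, t = 0 − 2·1 = -2  (check: 689·1 + 295·(-2) = 99)
  q = 2: r = 97, s = 0 − 2·1 = -2, t = 1 − 2·(-2) = 5  (check: 689·(-2) + 295·5 = 97)
  q = 1: r = 2, s = 1 − 1·(-2) = 3, t = -2 − 1·5 = -7  (check: 689·3 + 295·(-7) = 2)
  q = 48: r = 1, s = -2 − 48·3 = -146, t = 5 − 48·(-7) = 341  (check: 689·(-146) + 295·341 = 1)
The row with r = 1 (the gcd) gives the Bezout coefficients s = -146, t = 341.
Result: 689 · (-146) + 295 · (341) = 1.

gcd(689, 295) = 1; s = -146, t = 341 (check: 689·(-146) + 295·341 = 1).


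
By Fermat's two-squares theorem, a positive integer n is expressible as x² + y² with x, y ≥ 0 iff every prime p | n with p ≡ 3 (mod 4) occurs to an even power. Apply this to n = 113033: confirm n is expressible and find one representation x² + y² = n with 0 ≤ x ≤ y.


Step 1: Factor n = 113033 = 17 · 61 · 109.
Step 2: Check the mod-4 condition on each prime factor: 17 ≡ 1 (mod 4), exponent 1; 61 ≡ 1 (mod 4), exponent 1; 109 ≡ 1 (mod 4), exponent 1.
All primes ≡ 3 (mod 4) appear to even exponent (or don't appear), so by the two-squares theorem n IS expressible as a sum of two squares.
Step 3: Build a representation. Here n = 17 · 61 · 109 is a product of primes ≡ 1 (mod 4). Each prime p ≡ 1 (mod 4) is itself a sum of two squares; find a² by testing p − a² for a perfect square:
  17: 17 − 1² = 16 = 4² ⇒ 17 = 1² + 4².
  61: 61 − 1² = 60, 61 − 2² = 57, 61 − 3² = 52, 61 − 4² = 45, 61 − 5² = 36 = 6² ⇒ 61 = 5² + 6².
  109: 109 − 1² = 108, 109 − 2² = 105, 109 − 3² = 100 = 10² ⇒ 109 = 3² + 10².
  Combine using the Brahmagupta–Fibonacci identity (a² + b²)(c² + d²) = (ac − bd)² + (ad + bc)² = (ac + bd)² + (ad − bc)²:
  17 · 61 = 1037: from (1² + 4²)(5² + 6²), take (1·5 − 4·6, 1·6 + 4·5) = (5 − 24, 6 + 20) = (-19, 26); dropping signs (only squares matter) gives (19, 26); check 19² + 26² = 361 + 676 = 1037 ✓.
  1037 · 109 = 113033: from (19² + 26²)(3² + 10²), take (19·3 − 26·10, 19·10 + 26·3) = (57 − 260, 190 + 78) = (-203, 268); dropping signs (only squares matter) gives (203, 268); check 203² + 268² = 41209 + 71824 = 113033 ✓.
Step 4: Order so x ≤ y and verify: 203² + 268² = 41209 + 71824 = 113033 = n. ✓

n = 113033 = 203² + 268² (one valid representation with x ≤ y).


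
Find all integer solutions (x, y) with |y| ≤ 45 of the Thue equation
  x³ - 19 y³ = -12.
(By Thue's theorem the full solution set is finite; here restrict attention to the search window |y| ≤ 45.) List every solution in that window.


The equation is x³ - 19y³ = -12. For fixed y, x³ = 19·y³ − 12, so a solution requires the RHS to be a perfect cube.
Strategy: iterate y from -45 to 45, compute RHS = 19·y³ − 12, and check whether it is a (positive or negative) perfect cube.
Check small values of y:
  y = 0: RHS = -12 is not a perfect cube.
  y = 1: RHS = 7 is not a perfect cube.
  y = -1: RHS = -31 is not a perfect cube.
  y = 2: RHS = 140 is not a perfect cube.
  y = -2: RHS = -164 is not a perfect cube.
  y = 3: RHS = 501 is not a perfect cube.
  y = -3: RHS = -525 is not a perfect cube.
Continuing the search up to |y| = 45 finds no solutions either.
No (x, y) in the scanned range satisfies the equation.

No integer solutions with |y| ≤ 45.


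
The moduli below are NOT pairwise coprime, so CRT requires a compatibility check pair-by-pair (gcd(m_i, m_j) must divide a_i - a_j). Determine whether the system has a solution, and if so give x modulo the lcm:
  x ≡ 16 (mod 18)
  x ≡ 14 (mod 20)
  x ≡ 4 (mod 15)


Moduli 18, 20, 15 are not pairwise coprime, so CRT works modulo lcm(m_i) when all pairwise compatibility conditions hold.
Pairwise compatibility: gcd(m_i, m_j) must divide a_i - a_j for every pair.
Merge one congruence at a time:
  Start: x ≡ 16 (mod 18).
  Combine with x ≡ 14 (mod 20): gcd(18, 20) = 2; 14 - 16 = -2, which IS divisible by 2, so compatible.
    Write x = 16 + 18·t and substitute into x ≡ 14 (mod 20): 18·t ≡ 14 − 16 = -2 (mod 20).
    Divide the congruence (and modulus) by g = 2: 9·t ≡ -1 (mod 10).
    Reduce coefficients mod 10: 9·t ≡ 9 (mod 10).
    The inverse of 9 mod 10 is 9 (since 9·9 = 81 = 8·10 + 1), so t ≡ 9·9 = 81 ≡ 1 (mod 10).
    Then x = 16 + 18·1 = 34, valid modulo lcm(18, 20) = 180: x ≡ 34 (mod 180).
  Combine with x ≡ 4 (mod 15): gcd(180, 15) = 15; 4 - 34 = -30, which IS divisible by 15, so compatible.
    Write x = 34 + 180·t and substitute into x ≡ 4 (mod 15): 180·t ≡ 4 − 34 = -30 (mod 15).
    Divide the congruence (and modulus) by g = 15: 12·t ≡ -2 (mod 1).
    Modulo 1 every t works; take t = 0.
    Then x = 34 + 180·0 = 34, valid modulo lcm(180, 15) = 180: x ≡ 34 (mod 180).
Verify: 34 mod 18 = 16, 34 mod 20 = 14, 34 mod 15 = 4.

x ≡ 34 (mod 180).


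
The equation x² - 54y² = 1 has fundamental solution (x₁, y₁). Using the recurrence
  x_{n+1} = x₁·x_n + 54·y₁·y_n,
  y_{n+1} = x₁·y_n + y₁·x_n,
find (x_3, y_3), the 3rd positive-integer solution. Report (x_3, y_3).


Step 1: Find the fundamental solution (x₁, y₁) of x² - 54y² = 1.
  Expand √54 as a continued fraction. a₀ = ⌊√54⌋ = 7; iterate m_{k+1} = d_k·a_k − m_k, d_{k+1} = (54 − m_{k+1}²)/d_k, a_{k+1} = ⌊(a₀ + m_{k+1})/d_{k+1}⌋ (starting m₀ = 0, d₀ = 1), with convergents p_k = a_k·p_{k-1} + p_{k-2}, q_k = a_k·q_{k-1} + q_{k-2} (p₋₁ = 1, q₋₁ = 0):
  k = 0: a₀ = 7; p₀/q₀ = 7/1; p₀² − 54·q₀² = 49 − 54 = -5.
  k = 1: m = 7, d = 5, a = ⌊(7 + 7)/5⌋ = 2; p/q = (2·7 + 1)/(2·1 + 0) = 15/2; p² − 54·q² = 225 − 216 = 9.
  k = 2: m = 3, d = 9, a = ⌊(7 + 3)/9⌋ = 1; p/q = (1·15 + 7)/(1·2 + 1) = 22/3; p² − 54·q² = 484 − 486 = -2.
  k = 3: m = 6, d = 2, a = ⌊(7 + 6)/2⌋ = 6; p/q = (6·22 + 15)/(6·3 + 2) = 147/20; p² − 54·q² = 21609 − 21600 = 9.
  k = 4: m = 6, d = 9, a = ⌊(7 + 6)/9⌋ = 1; p/q = (1·147 + 22)/(1·20 + 3) = 169/23; p² − 54·q² = 28561 − 28566 = -5.
  k = 5: m = 3, d = 5, a = ⌊(7 + 3)/5⌋ = 2; p/q = (2·169 + 147)/(2·23 + 20) = 485/66; p² − 54·q² = 235225 − 235224 = 1.
  The first convergent with p² − 54·q² = 1 gives the fundamental solution (x₁, y₁) = (485, 66).
Step 2: Apply the recurrence (x_{n+1}, y_{n+1}) = (x₁x_n + 54y₁y_n, x₁y_n + y₁x_n) repeatedly.
  From (x_1, y_1) = (485, 66): x_2 = 485·485 + 54·66·66 = 470449; y_2 = 485·66 + 66·485 = 64020.
  From (x_2, y_2) = (470449, 64020): x_3 = 485·470449 + 54·66·64020 = 456335045; y_3 = 485·64020 + 66·470449 = 62099334.
Step 3: Verify x_3² - 54·y_3² = 208241673295152025 - 208241673295152024 = 1 (should be 1). ✓

(x_1, y_1) = (485, 66); (x_3, y_3) = (456335045, 62099334).
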